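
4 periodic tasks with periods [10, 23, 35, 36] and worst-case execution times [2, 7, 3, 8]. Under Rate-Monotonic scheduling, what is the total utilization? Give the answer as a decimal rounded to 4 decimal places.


Compute individual utilizations (exact fractions):
  Task 1: C/T = 2/10 = 1/5 (approx. 0.2)
  Task 2: C/T = 7/23 (approx. 0.3043)
  Task 3: C/T = 3/35 (approx. 0.0857)
  Task 4: C/T = 8/36 = 2/9 (approx. 0.2222)
Total utilization U = 1/5 + 7/23 + 3/35 + 2/9 = 1177/1449
Rounded to 4 decimal places: U = 0.8123
RM (Liu & Layland) bound for 4 tasks = 0.756828; compare with U = 1177/1449 (approx. 0.812284)
bound < U <= 1, so the RM sufficient condition is not met (inconclusive; an exact test such as response-time analysis is needed).

0.8123


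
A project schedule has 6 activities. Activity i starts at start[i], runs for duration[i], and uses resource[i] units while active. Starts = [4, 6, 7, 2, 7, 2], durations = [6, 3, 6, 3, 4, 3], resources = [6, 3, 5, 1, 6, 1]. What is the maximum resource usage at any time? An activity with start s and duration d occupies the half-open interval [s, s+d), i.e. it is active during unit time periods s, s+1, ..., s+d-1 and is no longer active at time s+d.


Each activity i is active on [start_i, start_i + duration_i).
Compute total resource usage per time slot:
  t=0: active resources = [], total = 0
  t=1: active resources = [], total = 0
  t=2: active resources = [1, 1], total = 2
  t=3: active resources = [1, 1], total = 2
  t=4: active resources = [6, 1, 1], total = 8
  t=5: active resources = [6], total = 6
  t=6: active resources = [6, 3], total = 9
  t=7: active resources = [6, 3, 5, 6], total = 20
  t=8: active resources = [6, 3, 5, 6], total = 20
  t=9: active resources = [6, 5, 6], total = 17
  t=10: active resources = [5, 6], total = 11
  t=11: active resources = [5], total = 5
  t=12: active resources = [5], total = 5
Peak resource demand = 20

20


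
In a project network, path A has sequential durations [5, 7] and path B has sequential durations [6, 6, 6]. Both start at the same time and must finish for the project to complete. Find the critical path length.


Path A total = 5 + 7 = 12
Path B total = 6 + 6 + 6 = 18
Critical path = longest path = max(12, 18) = 18

18


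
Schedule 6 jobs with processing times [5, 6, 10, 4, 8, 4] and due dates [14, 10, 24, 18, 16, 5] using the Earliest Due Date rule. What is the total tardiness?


Sort by due date (EDD order): [(4, 5), (6, 10), (5, 14), (8, 16), (4, 18), (10, 24)]
Compute completion times and tardiness:
  Job 1: p=4, d=5, C=4, tardiness=max(0,4-5)=0
  Job 2: p=6, d=10, C=10, tardiness=max(0,10-10)=0
  Job 3: p=5, d=14, C=15, tardiness=max(0,15-14)=1
  Job 4: p=8, d=16, C=23, tardiness=max(0,23-16)=7
  Job 5: p=4, d=18, C=27, tardiness=max(0,27-18)=9
  Job 6: p=10, d=24, C=37, tardiness=max(0,37-24)=13
Total tardiness = 30

30


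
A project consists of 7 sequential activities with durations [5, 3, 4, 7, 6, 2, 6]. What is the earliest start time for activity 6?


Activity 6 starts after activities 1 through 5 complete.
Predecessor durations: [5, 3, 4, 7, 6]
ES = 5 + 3 + 4 + 7 + 6 = 25

25


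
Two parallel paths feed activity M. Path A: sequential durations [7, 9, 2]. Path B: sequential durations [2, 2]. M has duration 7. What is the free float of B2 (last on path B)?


ES(B2) = sum of predecessors on chain B = 2
EF(B2) = ES + duration = 2 + 2 = 4
Successor of B2 is M. ES(M) = max(sum(A), sum(B)) = max(18, 4) = 18
Free float = ES(successor) - EF(current) = 18 - 4 = 14

14


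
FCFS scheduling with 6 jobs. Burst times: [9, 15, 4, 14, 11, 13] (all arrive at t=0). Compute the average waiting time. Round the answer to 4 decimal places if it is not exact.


FCFS order (as given): [9, 15, 4, 14, 11, 13]
Waiting times:
  Job 1: wait = 0
  Job 2: wait = 9
  Job 3: wait = 24
  Job 4: wait = 28
  Job 5: wait = 42
  Job 6: wait = 53
Sum of waiting times = 156
Average waiting time = 156/6 = 26.0

26.0


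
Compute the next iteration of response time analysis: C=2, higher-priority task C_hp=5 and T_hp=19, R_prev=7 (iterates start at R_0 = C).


R_next = C + ceil(R_prev / T_hp) * C_hp
ceil(7 / 19) = ceil(0.3684) = 1
Interference = 1 * 5 = 5
R_next = 2 + 5 = 7
R_next = R_prev, so the iteration has converged (response time = 7).

7


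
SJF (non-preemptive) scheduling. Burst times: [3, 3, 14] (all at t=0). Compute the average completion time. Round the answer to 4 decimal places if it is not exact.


SJF order (ascending): [3, 3, 14]
Completion times:
  Job 1: burst=3, C=3
  Job 2: burst=3, C=6
  Job 3: burst=14, C=20
Average completion = 29/3 = 9.6667

9.6667


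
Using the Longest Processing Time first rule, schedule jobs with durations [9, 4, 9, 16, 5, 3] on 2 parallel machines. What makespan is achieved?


Sort jobs in decreasing order (LPT): [16, 9, 9, 5, 4, 3]
Assign each job to the least loaded machine:
  Machine 1: jobs [16, 5, 3], load = 24
  Machine 2: jobs [9, 9, 4], load = 22
Makespan = max load = 24

24


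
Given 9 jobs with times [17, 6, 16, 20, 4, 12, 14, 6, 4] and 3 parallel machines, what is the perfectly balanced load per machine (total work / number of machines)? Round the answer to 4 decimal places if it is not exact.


Total processing time = 17 + 6 + 16 + 20 + 4 + 12 + 14 + 6 + 4 = 99
Number of machines = 3
Ideal balanced load = 99 / 3 = 33.0

33.0


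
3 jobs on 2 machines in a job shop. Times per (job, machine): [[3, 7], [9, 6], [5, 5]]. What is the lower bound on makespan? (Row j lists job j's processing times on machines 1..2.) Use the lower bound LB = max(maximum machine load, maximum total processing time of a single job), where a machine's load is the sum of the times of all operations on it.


Machine loads:
  Machine 1: 3 + 9 + 5 = 17
  Machine 2: 7 + 6 + 5 = 18
Max machine load = 18
Job totals:
  Job 1: 10
  Job 2: 15
  Job 3: 10
Max job total = 15
Lower bound = max(18, 15) = 18

18


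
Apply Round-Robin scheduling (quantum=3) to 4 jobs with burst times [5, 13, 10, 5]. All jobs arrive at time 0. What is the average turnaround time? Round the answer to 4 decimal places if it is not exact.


Time quantum = 3
Execution trace:
  J1 runs 3 units, time = 3
  J2 runs 3 units, time = 6
  J3 runs 3 units, time = 9
  J4 runs 3 units, time = 12
  J1 runs 2 units, time = 14
  J2 runs 3 units, time = 17
  J3 runs 3 units, time = 20
  J4 runs 2 units, time = 22
  J2 runs 3 units, time = 25
  J3 runs 3 units, time = 28
  J2 runs 3 units, time = 31
  J3 runs 1 units, time = 32
  J2 runs 1 units, time = 33
Finish times: [14, 33, 32, 22]
Average turnaround = 101/4 = 25.25

25.25


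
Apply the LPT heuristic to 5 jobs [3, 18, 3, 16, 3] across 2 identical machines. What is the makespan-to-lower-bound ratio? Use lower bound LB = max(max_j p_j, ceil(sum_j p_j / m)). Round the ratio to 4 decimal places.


LPT order: [18, 16, 3, 3, 3]
Machine loads after assignment: [21, 22]
LPT makespan = 22
Lower bound = max(max_job, ceil(total/2)) = max(18, 22) = 22
Ratio = 22 / 22 = 1.0

1.0


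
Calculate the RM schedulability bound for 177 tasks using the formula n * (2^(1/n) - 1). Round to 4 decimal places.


Compute 2^(1/177) = 1.0039237636
Subtract 1: 1.0039237636 - 1 = 0.0039237636
Multiply by n: 177 * 0.0039237636 = 0.6945061572
Round to 4 dp: 0.6945

0.6945


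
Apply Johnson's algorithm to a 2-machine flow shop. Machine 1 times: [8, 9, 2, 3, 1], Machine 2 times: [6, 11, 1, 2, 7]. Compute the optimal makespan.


Apply Johnson's rule:
  Group 1 (a <= b): [(5, 1, 7), (2, 9, 11)]
  Group 2 (a > b): [(1, 8, 6), (4, 3, 2), (3, 2, 1)]
Optimal job order: [5, 2, 1, 4, 3]
Schedule:
  Job 5: M1 done at 1, M2 done at 8
  Job 2: M1 done at 10, M2 done at 21
  Job 1: M1 done at 18, M2 done at 27
  Job 4: M1 done at 21, M2 done at 29
  Job 3: M1 done at 23, M2 done at 30
Makespan = 30

30


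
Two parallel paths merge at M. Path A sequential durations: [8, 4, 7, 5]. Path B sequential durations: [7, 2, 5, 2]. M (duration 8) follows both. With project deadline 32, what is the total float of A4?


Forward pass: ES(A4) = sum of predecessors on chain A = 19
EF = ES + duration = 19 + 5 = 24
Backward pass: LF(M) = deadline = 32; LS(M) = 32 - 8 = 24
LF(A4) = LS(M) - sum(successors on chain A) = 24 - 0 = 24
LS = LF - duration = 24 - 5 = 19
Total float = LS - ES = 19 - 19 = 0

0


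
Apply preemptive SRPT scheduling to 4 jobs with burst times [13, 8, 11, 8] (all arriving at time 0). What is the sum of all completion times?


Since all jobs arrive at t=0, SRPT equals SPT ordering.
SPT order: [8, 8, 11, 13]
Completion times:
  Job 1: p=8, C=8
  Job 2: p=8, C=16
  Job 3: p=11, C=27
  Job 4: p=13, C=40
Total completion time = 8 + 16 + 27 + 40 = 91

91


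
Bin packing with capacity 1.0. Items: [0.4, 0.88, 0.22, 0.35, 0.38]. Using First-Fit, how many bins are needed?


Place items sequentially using First-Fit:
  Item 0.4 -> new Bin 1
  Item 0.88 -> new Bin 2
  Item 0.22 -> Bin 1 (now 0.62)
  Item 0.35 -> Bin 1 (now 0.97)
  Item 0.38 -> new Bin 3
Total bins used = 3

3


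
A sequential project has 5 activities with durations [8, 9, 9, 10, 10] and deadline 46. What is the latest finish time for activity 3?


LF(activity 3) = deadline - sum of successor durations
Successors: activities 4 through 5 with durations [10, 10]
Sum of successor durations = 20
LF = 46 - 20 = 26

26


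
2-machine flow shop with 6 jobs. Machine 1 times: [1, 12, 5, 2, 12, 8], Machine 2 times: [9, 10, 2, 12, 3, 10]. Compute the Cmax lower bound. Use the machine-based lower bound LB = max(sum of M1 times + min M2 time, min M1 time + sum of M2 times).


LB1 = sum(M1 times) + min(M2 times) = 40 + 2 = 42
LB2 = min(M1 times) + sum(M2 times) = 1 + 46 = 47
Lower bound = max(LB1, LB2) = max(42, 47) = 47

47


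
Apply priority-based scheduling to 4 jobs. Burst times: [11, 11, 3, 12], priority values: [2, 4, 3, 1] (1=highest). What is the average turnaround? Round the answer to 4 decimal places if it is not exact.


Sort by priority (ascending = highest first):
Order: [(1, 12), (2, 11), (3, 3), (4, 11)]
Completion times:
  Priority 1, burst=12, C=12
  Priority 2, burst=11, C=23
  Priority 3, burst=3, C=26
  Priority 4, burst=11, C=37
Average turnaround = 98/4 = 24.5

24.5


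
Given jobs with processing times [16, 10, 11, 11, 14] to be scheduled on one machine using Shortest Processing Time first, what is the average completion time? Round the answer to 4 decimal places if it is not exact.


Sort jobs by processing time (SPT order): [10, 11, 11, 14, 16]
Compute completion times sequentially:
  Job 1: processing = 10, completes at 10
  Job 2: processing = 11, completes at 21
  Job 3: processing = 11, completes at 32
  Job 4: processing = 14, completes at 46
  Job 5: processing = 16, completes at 62
Sum of completion times = 171
Average completion time = 171/5 = 34.2

34.2


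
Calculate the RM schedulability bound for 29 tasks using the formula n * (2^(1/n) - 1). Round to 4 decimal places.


Compute 2^(1/29) = 1.0241895602
Subtract 1: 1.0241895602 - 1 = 0.0241895602
Multiply by n: 29 * 0.0241895602 = 0.7014972458
Round to 4 dp: 0.7015

0.7015


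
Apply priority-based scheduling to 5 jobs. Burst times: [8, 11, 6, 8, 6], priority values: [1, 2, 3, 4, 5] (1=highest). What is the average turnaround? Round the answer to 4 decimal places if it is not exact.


Sort by priority (ascending = highest first):
Order: [(1, 8), (2, 11), (3, 6), (4, 8), (5, 6)]
Completion times:
  Priority 1, burst=8, C=8
  Priority 2, burst=11, C=19
  Priority 3, burst=6, C=25
  Priority 4, burst=8, C=33
  Priority 5, burst=6, C=39
Average turnaround = 124/5 = 24.8

24.8


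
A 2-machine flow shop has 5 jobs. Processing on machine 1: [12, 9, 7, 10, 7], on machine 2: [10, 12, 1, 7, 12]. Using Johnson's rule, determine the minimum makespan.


Apply Johnson's rule:
  Group 1 (a <= b): [(5, 7, 12), (2, 9, 12)]
  Group 2 (a > b): [(1, 12, 10), (4, 10, 7), (3, 7, 1)]
Optimal job order: [5, 2, 1, 4, 3]
Schedule:
  Job 5: M1 done at 7, M2 done at 19
  Job 2: M1 done at 16, M2 done at 31
  Job 1: M1 done at 28, M2 done at 41
  Job 4: M1 done at 38, M2 done at 48
  Job 3: M1 done at 45, M2 done at 49
Makespan = 49

49


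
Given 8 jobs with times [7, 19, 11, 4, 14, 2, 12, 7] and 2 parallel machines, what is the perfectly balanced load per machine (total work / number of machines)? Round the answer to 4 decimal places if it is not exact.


Total processing time = 7 + 19 + 11 + 4 + 14 + 2 + 12 + 7 = 76
Number of machines = 2
Ideal balanced load = 76 / 2 = 38.0

38.0


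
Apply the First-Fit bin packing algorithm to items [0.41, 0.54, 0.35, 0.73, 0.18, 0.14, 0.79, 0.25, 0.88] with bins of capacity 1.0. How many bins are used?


Place items sequentially using First-Fit:
  Item 0.41 -> new Bin 1
  Item 0.54 -> Bin 1 (now 0.95)
  Item 0.35 -> new Bin 2
  Item 0.73 -> new Bin 3
  Item 0.18 -> Bin 2 (now 0.53)
  Item 0.14 -> Bin 2 (now 0.67)
  Item 0.79 -> new Bin 4
  Item 0.25 -> Bin 2 (now 0.92)
  Item 0.88 -> new Bin 5
Total bins used = 5

5


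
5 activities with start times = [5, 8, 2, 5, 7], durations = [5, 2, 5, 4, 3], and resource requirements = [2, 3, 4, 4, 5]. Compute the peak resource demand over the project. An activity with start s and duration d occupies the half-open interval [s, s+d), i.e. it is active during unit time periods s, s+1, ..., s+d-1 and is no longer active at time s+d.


Each activity i is active on [start_i, start_i + duration_i).
Compute total resource usage per time slot:
  t=0: active resources = [], total = 0
  t=1: active resources = [], total = 0
  t=2: active resources = [4], total = 4
  t=3: active resources = [4], total = 4
  t=4: active resources = [4], total = 4
  t=5: active resources = [2, 4, 4], total = 10
  t=6: active resources = [2, 4, 4], total = 10
  t=7: active resources = [2, 4, 5], total = 11
  t=8: active resources = [2, 3, 4, 5], total = 14
  t=9: active resources = [2, 3, 5], total = 10
Peak resource demand = 14

14


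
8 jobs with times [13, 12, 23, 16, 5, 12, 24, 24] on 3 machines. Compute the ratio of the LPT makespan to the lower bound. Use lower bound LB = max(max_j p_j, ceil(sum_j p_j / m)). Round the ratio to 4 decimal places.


LPT order: [24, 24, 23, 16, 13, 12, 12, 5]
Machine loads after assignment: [42, 48, 39]
LPT makespan = 48
Lower bound = max(max_job, ceil(total/3)) = max(24, 43) = 43
Ratio = 48 / 43 = 1.1163

1.1163


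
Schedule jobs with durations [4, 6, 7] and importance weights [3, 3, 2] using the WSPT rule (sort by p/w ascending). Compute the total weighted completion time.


Compute p/w ratios and sort ascending (WSPT): [(4, 3), (6, 3), (7, 2)]
Compute weighted completion times:
  Job (p=4,w=3): C=4, w*C=3*4=12
  Job (p=6,w=3): C=10, w*C=3*10=30
  Job (p=7,w=2): C=17, w*C=2*17=34
Total weighted completion time = 76

76


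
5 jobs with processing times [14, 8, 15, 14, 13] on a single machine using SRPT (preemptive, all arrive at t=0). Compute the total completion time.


Since all jobs arrive at t=0, SRPT equals SPT ordering.
SPT order: [8, 13, 14, 14, 15]
Completion times:
  Job 1: p=8, C=8
  Job 2: p=13, C=21
  Job 3: p=14, C=35
  Job 4: p=14, C=49
  Job 5: p=15, C=64
Total completion time = 8 + 21 + 35 + 49 + 64 = 177

177


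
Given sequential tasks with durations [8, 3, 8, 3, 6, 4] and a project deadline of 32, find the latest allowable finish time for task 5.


LF(activity 5) = deadline - sum of successor durations
Successors: activities 6 through 6 with durations [4]
Sum of successor durations = 4
LF = 32 - 4 = 28

28


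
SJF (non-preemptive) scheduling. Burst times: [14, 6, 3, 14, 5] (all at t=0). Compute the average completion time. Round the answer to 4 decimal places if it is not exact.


SJF order (ascending): [3, 5, 6, 14, 14]
Completion times:
  Job 1: burst=3, C=3
  Job 2: burst=5, C=8
  Job 3: burst=6, C=14
  Job 4: burst=14, C=28
  Job 5: burst=14, C=42
Average completion = 95/5 = 19.0

19.0


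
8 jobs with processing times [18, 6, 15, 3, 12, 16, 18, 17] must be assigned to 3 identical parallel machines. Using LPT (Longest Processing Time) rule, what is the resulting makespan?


Sort jobs in decreasing order (LPT): [18, 18, 17, 16, 15, 12, 6, 3]
Assign each job to the least loaded machine:
  Machine 1: jobs [18, 15, 3], load = 36
  Machine 2: jobs [18, 12, 6], load = 36
  Machine 3: jobs [17, 16], load = 33
Makespan = max load = 36

36


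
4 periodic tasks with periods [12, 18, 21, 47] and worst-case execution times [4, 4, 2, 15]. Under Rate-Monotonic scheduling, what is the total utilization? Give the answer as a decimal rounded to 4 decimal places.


Compute individual utilizations (exact fractions):
  Task 1: C/T = 4/12 = 1/3 (approx. 0.3333)
  Task 2: C/T = 4/18 = 2/9 (approx. 0.2222)
  Task 3: C/T = 2/21 (approx. 0.0952)
  Task 4: C/T = 15/47 (approx. 0.3191)
Total utilization U = 1/3 + 2/9 + 2/21 + 15/47 = 2872/2961
Rounded to 4 decimal places: U = 0.9699
RM (Liu & Layland) bound for 4 tasks = 0.756828; compare with U = 2872/2961 (approx. 0.969943)
bound < U <= 1, so the RM sufficient condition is not met (inconclusive; an exact test such as response-time analysis is needed).

0.9699


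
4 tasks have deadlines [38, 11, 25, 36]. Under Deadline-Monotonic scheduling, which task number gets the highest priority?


Sort tasks by relative deadline (ascending):
  Task 2: deadline = 11
  Task 3: deadline = 25
  Task 4: deadline = 36
  Task 1: deadline = 38
Priority order (highest first): [2, 3, 4, 1]
Highest priority task = 2

2


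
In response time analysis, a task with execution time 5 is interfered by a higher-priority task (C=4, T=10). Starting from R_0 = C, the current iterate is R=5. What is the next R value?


R_next = C + ceil(R_prev / T_hp) * C_hp
ceil(5 / 10) = ceil(0.5) = 1
Interference = 1 * 4 = 4
R_next = 5 + 4 = 9

9


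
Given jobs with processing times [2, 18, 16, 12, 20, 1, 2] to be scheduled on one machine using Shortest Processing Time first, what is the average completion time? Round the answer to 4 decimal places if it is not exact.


Sort jobs by processing time (SPT order): [1, 2, 2, 12, 16, 18, 20]
Compute completion times sequentially:
  Job 1: processing = 1, completes at 1
  Job 2: processing = 2, completes at 3
  Job 3: processing = 2, completes at 5
  Job 4: processing = 12, completes at 17
  Job 5: processing = 16, completes at 33
  Job 6: processing = 18, completes at 51
  Job 7: processing = 20, completes at 71
Sum of completion times = 181
Average completion time = 181/7 = 25.8571

25.8571


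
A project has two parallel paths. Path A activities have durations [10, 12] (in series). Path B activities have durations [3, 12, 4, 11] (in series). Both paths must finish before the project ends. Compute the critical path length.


Path A total = 10 + 12 = 22
Path B total = 3 + 12 + 4 + 11 = 30
Critical path = longest path = max(22, 30) = 30

30


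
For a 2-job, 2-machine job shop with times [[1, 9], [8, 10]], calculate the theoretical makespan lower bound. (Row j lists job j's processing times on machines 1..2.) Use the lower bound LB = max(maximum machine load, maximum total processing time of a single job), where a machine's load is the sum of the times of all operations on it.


Machine loads:
  Machine 1: 1 + 8 = 9
  Machine 2: 9 + 10 = 19
Max machine load = 19
Job totals:
  Job 1: 10
  Job 2: 18
Max job total = 18
Lower bound = max(19, 18) = 19

19


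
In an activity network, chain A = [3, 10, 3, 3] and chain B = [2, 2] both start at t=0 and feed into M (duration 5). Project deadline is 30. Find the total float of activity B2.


Forward pass: ES(B2) = sum of predecessors on chain B = 2
EF = ES + duration = 2 + 2 = 4
Backward pass: LF(M) = deadline = 30; LS(M) = 30 - 5 = 25
LF(B2) = LS(M) - sum(successors on chain B) = 25 - 0 = 25
LS = LF - duration = 25 - 2 = 23
Total float = LS - ES = 23 - 2 = 21

21


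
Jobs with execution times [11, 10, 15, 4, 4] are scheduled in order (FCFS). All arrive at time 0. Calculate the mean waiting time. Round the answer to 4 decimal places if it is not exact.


FCFS order (as given): [11, 10, 15, 4, 4]
Waiting times:
  Job 1: wait = 0
  Job 2: wait = 11
  Job 3: wait = 21
  Job 4: wait = 36
  Job 5: wait = 40
Sum of waiting times = 108
Average waiting time = 108/5 = 21.6

21.6


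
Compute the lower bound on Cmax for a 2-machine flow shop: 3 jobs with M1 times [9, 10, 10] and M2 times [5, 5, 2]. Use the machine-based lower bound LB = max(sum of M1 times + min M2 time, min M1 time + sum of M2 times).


LB1 = sum(M1 times) + min(M2 times) = 29 + 2 = 31
LB2 = min(M1 times) + sum(M2 times) = 9 + 12 = 21
Lower bound = max(LB1, LB2) = max(31, 21) = 31

31


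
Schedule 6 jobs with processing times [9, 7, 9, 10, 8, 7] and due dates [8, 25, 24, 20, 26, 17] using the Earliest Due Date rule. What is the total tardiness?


Sort by due date (EDD order): [(9, 8), (7, 17), (10, 20), (9, 24), (7, 25), (8, 26)]
Compute completion times and tardiness:
  Job 1: p=9, d=8, C=9, tardiness=max(0,9-8)=1
  Job 2: p=7, d=17, C=16, tardiness=max(0,16-17)=0
  Job 3: p=10, d=20, C=26, tardiness=max(0,26-20)=6
  Job 4: p=9, d=24, C=35, tardiness=max(0,35-24)=11
  Job 5: p=7, d=25, C=42, tardiness=max(0,42-25)=17
  Job 6: p=8, d=26, C=50, tardiness=max(0,50-26)=24
Total tardiness = 59

59


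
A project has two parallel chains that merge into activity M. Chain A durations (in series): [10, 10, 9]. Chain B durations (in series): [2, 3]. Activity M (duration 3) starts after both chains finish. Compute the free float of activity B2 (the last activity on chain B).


ES(B2) = sum of predecessors on chain B = 2
EF(B2) = ES + duration = 2 + 3 = 5
Successor of B2 is M. ES(M) = max(sum(A), sum(B)) = max(29, 5) = 29
Free float = ES(successor) - EF(current) = 29 - 5 = 24

24


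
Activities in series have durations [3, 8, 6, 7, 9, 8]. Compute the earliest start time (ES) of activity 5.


Activity 5 starts after activities 1 through 4 complete.
Predecessor durations: [3, 8, 6, 7]
ES = 3 + 8 + 6 + 7 = 24

24


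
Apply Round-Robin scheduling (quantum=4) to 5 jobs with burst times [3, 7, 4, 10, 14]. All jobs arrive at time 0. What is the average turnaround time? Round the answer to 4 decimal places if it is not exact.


Time quantum = 4
Execution trace:
  J1 runs 3 units, time = 3
  J2 runs 4 units, time = 7
  J3 runs 4 units, time = 11
  J4 runs 4 units, time = 15
  J5 runs 4 units, time = 19
  J2 runs 3 units, time = 22
  J4 runs 4 units, time = 26
  J5 runs 4 units, time = 30
  J4 runs 2 units, time = 32
  J5 runs 4 units, time = 36
  J5 runs 2 units, time = 38
Finish times: [3, 22, 11, 32, 38]
Average turnaround = 106/5 = 21.2

21.2


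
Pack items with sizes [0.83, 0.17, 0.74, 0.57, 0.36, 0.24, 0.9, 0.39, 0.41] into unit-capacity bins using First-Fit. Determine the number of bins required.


Place items sequentially using First-Fit:
  Item 0.83 -> new Bin 1
  Item 0.17 -> Bin 1 (now 1.0)
  Item 0.74 -> new Bin 2
  Item 0.57 -> new Bin 3
  Item 0.36 -> Bin 3 (now 0.93)
  Item 0.24 -> Bin 2 (now 0.98)
  Item 0.9 -> new Bin 4
  Item 0.39 -> new Bin 5
  Item 0.41 -> Bin 5 (now 0.8)
Total bins used = 5

5


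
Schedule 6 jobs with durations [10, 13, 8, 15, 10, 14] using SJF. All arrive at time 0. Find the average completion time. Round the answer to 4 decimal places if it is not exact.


SJF order (ascending): [8, 10, 10, 13, 14, 15]
Completion times:
  Job 1: burst=8, C=8
  Job 2: burst=10, C=18
  Job 3: burst=10, C=28
  Job 4: burst=13, C=41
  Job 5: burst=14, C=55
  Job 6: burst=15, C=70
Average completion = 220/6 = 36.6667

36.6667


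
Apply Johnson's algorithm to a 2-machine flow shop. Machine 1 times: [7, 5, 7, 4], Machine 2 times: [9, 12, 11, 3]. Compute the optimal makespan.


Apply Johnson's rule:
  Group 1 (a <= b): [(2, 5, 12), (1, 7, 9), (3, 7, 11)]
  Group 2 (a > b): [(4, 4, 3)]
Optimal job order: [2, 1, 3, 4]
Schedule:
  Job 2: M1 done at 5, M2 done at 17
  Job 1: M1 done at 12, M2 done at 26
  Job 3: M1 done at 19, M2 done at 37
  Job 4: M1 done at 23, M2 done at 40
Makespan = 40

40


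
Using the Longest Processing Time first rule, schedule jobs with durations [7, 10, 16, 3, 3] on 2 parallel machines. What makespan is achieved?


Sort jobs in decreasing order (LPT): [16, 10, 7, 3, 3]
Assign each job to the least loaded machine:
  Machine 1: jobs [16, 3], load = 19
  Machine 2: jobs [10, 7, 3], load = 20
Makespan = max load = 20

20


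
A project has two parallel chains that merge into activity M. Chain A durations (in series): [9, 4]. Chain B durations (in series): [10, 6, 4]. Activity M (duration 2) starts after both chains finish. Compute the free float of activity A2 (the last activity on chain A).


ES(A2) = sum of predecessors on chain A = 9
EF(A2) = ES + duration = 9 + 4 = 13
Successor of A2 is M. ES(M) = max(sum(A), sum(B)) = max(13, 20) = 20
Free float = ES(successor) - EF(current) = 20 - 13 = 7

7


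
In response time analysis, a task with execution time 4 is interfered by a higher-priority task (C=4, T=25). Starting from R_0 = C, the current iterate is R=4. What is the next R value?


R_next = C + ceil(R_prev / T_hp) * C_hp
ceil(4 / 25) = ceil(0.16) = 1
Interference = 1 * 4 = 4
R_next = 4 + 4 = 8

8


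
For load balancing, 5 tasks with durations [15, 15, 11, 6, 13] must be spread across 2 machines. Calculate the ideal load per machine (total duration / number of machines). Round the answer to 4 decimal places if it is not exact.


Total processing time = 15 + 15 + 11 + 6 + 13 = 60
Number of machines = 2
Ideal balanced load = 60 / 2 = 30.0

30.0


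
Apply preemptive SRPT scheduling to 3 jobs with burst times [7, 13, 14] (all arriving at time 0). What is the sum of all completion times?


Since all jobs arrive at t=0, SRPT equals SPT ordering.
SPT order: [7, 13, 14]
Completion times:
  Job 1: p=7, C=7
  Job 2: p=13, C=20
  Job 3: p=14, C=34
Total completion time = 7 + 20 + 34 = 61

61


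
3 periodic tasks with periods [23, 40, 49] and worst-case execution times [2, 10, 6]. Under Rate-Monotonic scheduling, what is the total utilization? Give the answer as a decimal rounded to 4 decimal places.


Compute individual utilizations (exact fractions):
  Task 1: C/T = 2/23 (approx. 0.087)
  Task 2: C/T = 10/40 = 1/4 (approx. 0.25)
  Task 3: C/T = 6/49 (approx. 0.1224)
Total utilization U = 2/23 + 1/4 + 6/49 = 2071/4508
Rounded to 4 decimal places: U = 0.4594
RM (Liu & Layland) bound for 3 tasks = 0.779763; compare with U = 2071/4508 (approx. 0.459406)
U <= bound, so schedulable by RM sufficient condition.

0.4594


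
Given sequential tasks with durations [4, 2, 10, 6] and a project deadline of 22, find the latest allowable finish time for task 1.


LF(activity 1) = deadline - sum of successor durations
Successors: activities 2 through 4 with durations [2, 10, 6]
Sum of successor durations = 18
LF = 22 - 18 = 4

4


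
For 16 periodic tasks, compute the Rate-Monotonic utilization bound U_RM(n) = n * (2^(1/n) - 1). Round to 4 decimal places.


Compute 2^(1/16) = 1.0442737824
Subtract 1: 1.0442737824 - 1 = 0.0442737824
Multiply by n: 16 * 0.0442737824 = 0.7083805184
Round to 4 dp: 0.7084

0.7084


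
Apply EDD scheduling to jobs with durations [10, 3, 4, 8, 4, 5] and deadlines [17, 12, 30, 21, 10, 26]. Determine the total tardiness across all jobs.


Sort by due date (EDD order): [(4, 10), (3, 12), (10, 17), (8, 21), (5, 26), (4, 30)]
Compute completion times and tardiness:
  Job 1: p=4, d=10, C=4, tardiness=max(0,4-10)=0
  Job 2: p=3, d=12, C=7, tardiness=max(0,7-12)=0
  Job 3: p=10, d=17, C=17, tardiness=max(0,17-17)=0
  Job 4: p=8, d=21, C=25, tardiness=max(0,25-21)=4
  Job 5: p=5, d=26, C=30, tardiness=max(0,30-26)=4
  Job 6: p=4, d=30, C=34, tardiness=max(0,34-30)=4
Total tardiness = 12

12


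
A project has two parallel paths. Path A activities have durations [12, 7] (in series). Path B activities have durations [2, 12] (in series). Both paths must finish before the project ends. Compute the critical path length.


Path A total = 12 + 7 = 19
Path B total = 2 + 12 = 14
Critical path = longest path = max(19, 14) = 19

19


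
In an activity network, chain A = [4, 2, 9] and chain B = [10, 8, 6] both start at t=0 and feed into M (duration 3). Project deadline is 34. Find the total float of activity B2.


Forward pass: ES(B2) = sum of predecessors on chain B = 10
EF = ES + duration = 10 + 8 = 18
Backward pass: LF(M) = deadline = 34; LS(M) = 34 - 3 = 31
LF(B2) = LS(M) - sum(successors on chain B) = 31 - 6 = 25
LS = LF - duration = 25 - 8 = 17
Total float = LS - ES = 17 - 10 = 7

7


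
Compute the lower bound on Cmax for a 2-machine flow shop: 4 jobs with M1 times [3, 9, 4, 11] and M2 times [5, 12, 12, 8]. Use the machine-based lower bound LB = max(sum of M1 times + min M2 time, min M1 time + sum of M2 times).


LB1 = sum(M1 times) + min(M2 times) = 27 + 5 = 32
LB2 = min(M1 times) + sum(M2 times) = 3 + 37 = 40
Lower bound = max(LB1, LB2) = max(32, 40) = 40

40


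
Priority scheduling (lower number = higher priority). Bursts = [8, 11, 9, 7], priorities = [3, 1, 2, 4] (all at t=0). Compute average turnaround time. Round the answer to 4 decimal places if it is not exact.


Sort by priority (ascending = highest first):
Order: [(1, 11), (2, 9), (3, 8), (4, 7)]
Completion times:
  Priority 1, burst=11, C=11
  Priority 2, burst=9, C=20
  Priority 3, burst=8, C=28
  Priority 4, burst=7, C=35
Average turnaround = 94/4 = 23.5

23.5


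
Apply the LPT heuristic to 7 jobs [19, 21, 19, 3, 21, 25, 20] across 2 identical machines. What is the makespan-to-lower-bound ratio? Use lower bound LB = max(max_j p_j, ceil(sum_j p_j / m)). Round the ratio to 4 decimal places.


LPT order: [25, 21, 21, 20, 19, 19, 3]
Machine loads after assignment: [64, 64]
LPT makespan = 64
Lower bound = max(max_job, ceil(total/2)) = max(25, 64) = 64
Ratio = 64 / 64 = 1.0

1.0


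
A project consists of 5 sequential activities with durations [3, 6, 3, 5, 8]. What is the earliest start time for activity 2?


Activity 2 starts after activities 1 through 1 complete.
Predecessor durations: [3]
ES = 3 = 3

3


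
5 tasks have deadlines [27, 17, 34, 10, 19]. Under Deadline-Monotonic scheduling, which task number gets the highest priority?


Sort tasks by relative deadline (ascending):
  Task 4: deadline = 10
  Task 2: deadline = 17
  Task 5: deadline = 19
  Task 1: deadline = 27
  Task 3: deadline = 34
Priority order (highest first): [4, 2, 5, 1, 3]
Highest priority task = 4

4


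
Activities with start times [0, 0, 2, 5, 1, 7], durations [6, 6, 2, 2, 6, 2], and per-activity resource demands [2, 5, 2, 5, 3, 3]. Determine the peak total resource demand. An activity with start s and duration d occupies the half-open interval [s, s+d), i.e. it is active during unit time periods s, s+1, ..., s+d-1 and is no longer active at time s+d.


Each activity i is active on [start_i, start_i + duration_i).
Compute total resource usage per time slot:
  t=0: active resources = [2, 5], total = 7
  t=1: active resources = [2, 5, 3], total = 10
  t=2: active resources = [2, 5, 2, 3], total = 12
  t=3: active resources = [2, 5, 2, 3], total = 12
  t=4: active resources = [2, 5, 3], total = 10
  t=5: active resources = [2, 5, 5, 3], total = 15
  t=6: active resources = [5, 3], total = 8
  t=7: active resources = [3], total = 3
  t=8: active resources = [3], total = 3
Peak resource demand = 15

15


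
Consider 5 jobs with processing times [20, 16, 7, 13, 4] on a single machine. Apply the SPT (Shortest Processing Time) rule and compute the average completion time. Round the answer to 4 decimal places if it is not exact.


Sort jobs by processing time (SPT order): [4, 7, 13, 16, 20]
Compute completion times sequentially:
  Job 1: processing = 4, completes at 4
  Job 2: processing = 7, completes at 11
  Job 3: processing = 13, completes at 24
  Job 4: processing = 16, completes at 40
  Job 5: processing = 20, completes at 60
Sum of completion times = 139
Average completion time = 139/5 = 27.8

27.8


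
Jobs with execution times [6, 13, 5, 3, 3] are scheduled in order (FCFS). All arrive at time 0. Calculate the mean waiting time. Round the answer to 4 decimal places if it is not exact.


FCFS order (as given): [6, 13, 5, 3, 3]
Waiting times:
  Job 1: wait = 0
  Job 2: wait = 6
  Job 3: wait = 19
  Job 4: wait = 24
  Job 5: wait = 27
Sum of waiting times = 76
Average waiting time = 76/5 = 15.2

15.2


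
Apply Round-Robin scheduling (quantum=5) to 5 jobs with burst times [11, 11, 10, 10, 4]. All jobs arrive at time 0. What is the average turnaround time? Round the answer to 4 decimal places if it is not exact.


Time quantum = 5
Execution trace:
  J1 runs 5 units, time = 5
  J2 runs 5 units, time = 10
  J3 runs 5 units, time = 15
  J4 runs 5 units, time = 20
  J5 runs 4 units, time = 24
  J1 runs 5 units, time = 29
  J2 runs 5 units, time = 34
  J3 runs 5 units, time = 39
  J4 runs 5 units, time = 44
  J1 runs 1 units, time = 45
  J2 runs 1 units, time = 46
Finish times: [45, 46, 39, 44, 24]
Average turnaround = 198/5 = 39.6

39.6


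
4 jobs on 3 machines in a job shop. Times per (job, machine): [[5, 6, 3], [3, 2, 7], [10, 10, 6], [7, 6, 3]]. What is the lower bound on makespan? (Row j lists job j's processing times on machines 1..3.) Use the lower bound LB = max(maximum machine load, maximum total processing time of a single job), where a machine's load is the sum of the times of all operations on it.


Machine loads:
  Machine 1: 5 + 3 + 10 + 7 = 25
  Machine 2: 6 + 2 + 10 + 6 = 24
  Machine 3: 3 + 7 + 6 + 3 = 19
Max machine load = 25
Job totals:
  Job 1: 14
  Job 2: 12
  Job 3: 26
  Job 4: 16
Max job total = 26
Lower bound = max(25, 26) = 26

26


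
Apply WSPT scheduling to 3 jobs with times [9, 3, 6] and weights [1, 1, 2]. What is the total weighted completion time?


Compute p/w ratios and sort ascending (WSPT): [(3, 1), (6, 2), (9, 1)]
Compute weighted completion times:
  Job (p=3,w=1): C=3, w*C=1*3=3
  Job (p=6,w=2): C=9, w*C=2*9=18
  Job (p=9,w=1): C=18, w*C=1*18=18
Total weighted completion time = 39

39


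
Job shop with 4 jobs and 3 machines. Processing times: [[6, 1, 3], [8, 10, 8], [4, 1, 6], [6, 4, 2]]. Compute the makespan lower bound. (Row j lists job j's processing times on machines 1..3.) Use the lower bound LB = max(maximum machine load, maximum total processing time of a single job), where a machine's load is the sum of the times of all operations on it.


Machine loads:
  Machine 1: 6 + 8 + 4 + 6 = 24
  Machine 2: 1 + 10 + 1 + 4 = 16
  Machine 3: 3 + 8 + 6 + 2 = 19
Max machine load = 24
Job totals:
  Job 1: 10
  Job 2: 26
  Job 3: 11
  Job 4: 12
Max job total = 26
Lower bound = max(24, 26) = 26

26


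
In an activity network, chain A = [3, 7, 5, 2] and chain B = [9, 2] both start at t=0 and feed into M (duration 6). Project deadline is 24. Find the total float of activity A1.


Forward pass: ES(A1) = sum of predecessors on chain A = 0
EF = ES + duration = 0 + 3 = 3
Backward pass: LF(M) = deadline = 24; LS(M) = 24 - 6 = 18
LF(A1) = LS(M) - sum(successors on chain A) = 18 - 14 = 4
LS = LF - duration = 4 - 3 = 1
Total float = LS - ES = 1 - 0 = 1

1


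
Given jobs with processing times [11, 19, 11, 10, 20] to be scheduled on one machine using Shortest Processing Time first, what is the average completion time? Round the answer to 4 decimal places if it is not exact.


Sort jobs by processing time (SPT order): [10, 11, 11, 19, 20]
Compute completion times sequentially:
  Job 1: processing = 10, completes at 10
  Job 2: processing = 11, completes at 21
  Job 3: processing = 11, completes at 32
  Job 4: processing = 19, completes at 51
  Job 5: processing = 20, completes at 71
Sum of completion times = 185
Average completion time = 185/5 = 37.0

37.0


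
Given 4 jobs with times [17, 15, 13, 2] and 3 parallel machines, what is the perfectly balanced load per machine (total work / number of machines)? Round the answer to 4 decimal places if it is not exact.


Total processing time = 17 + 15 + 13 + 2 = 47
Number of machines = 3
Ideal balanced load = 47 / 3 = 15.6667

15.6667


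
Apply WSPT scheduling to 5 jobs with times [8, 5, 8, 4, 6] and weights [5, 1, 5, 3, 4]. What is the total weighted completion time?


Compute p/w ratios and sort ascending (WSPT): [(4, 3), (6, 4), (8, 5), (8, 5), (5, 1)]
Compute weighted completion times:
  Job (p=4,w=3): C=4, w*C=3*4=12
  Job (p=6,w=4): C=10, w*C=4*10=40
  Job (p=8,w=5): C=18, w*C=5*18=90
  Job (p=8,w=5): C=26, w*C=5*26=130
  Job (p=5,w=1): C=31, w*C=1*31=31
Total weighted completion time = 303

303


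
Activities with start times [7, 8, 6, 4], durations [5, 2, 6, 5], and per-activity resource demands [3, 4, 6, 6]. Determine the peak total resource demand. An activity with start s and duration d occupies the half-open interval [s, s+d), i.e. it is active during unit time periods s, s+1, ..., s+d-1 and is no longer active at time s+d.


Each activity i is active on [start_i, start_i + duration_i).
Compute total resource usage per time slot:
  t=0: active resources = [], total = 0
  t=1: active resources = [], total = 0
  t=2: active resources = [], total = 0
  t=3: active resources = [], total = 0
  t=4: active resources = [6], total = 6
  t=5: active resources = [6], total = 6
  t=6: active resources = [6, 6], total = 12
  t=7: active resources = [3, 6, 6], total = 15
  t=8: active resources = [3, 4, 6, 6], total = 19
  t=9: active resources = [3, 4, 6], total = 13
  t=10: active resources = [3, 6], total = 9
  t=11: active resources = [3, 6], total = 9
Peak resource demand = 19

19


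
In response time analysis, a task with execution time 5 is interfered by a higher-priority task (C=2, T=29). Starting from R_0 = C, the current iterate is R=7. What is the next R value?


R_next = C + ceil(R_prev / T_hp) * C_hp
ceil(7 / 29) = ceil(0.2414) = 1
Interference = 1 * 2 = 2
R_next = 5 + 2 = 7
R_next = R_prev, so the iteration has converged (response time = 7).

7


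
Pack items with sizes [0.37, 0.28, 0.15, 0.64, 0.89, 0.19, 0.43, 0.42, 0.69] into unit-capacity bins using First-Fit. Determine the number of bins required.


Place items sequentially using First-Fit:
  Item 0.37 -> new Bin 1
  Item 0.28 -> Bin 1 (now 0.65)
  Item 0.15 -> Bin 1 (now 0.8)
  Item 0.64 -> new Bin 2
  Item 0.89 -> new Bin 3
  Item 0.19 -> Bin 1 (now 0.99)
  Item 0.43 -> new Bin 4
  Item 0.42 -> Bin 4 (now 0.85)
  Item 0.69 -> new Bin 5
Total bins used = 5

5


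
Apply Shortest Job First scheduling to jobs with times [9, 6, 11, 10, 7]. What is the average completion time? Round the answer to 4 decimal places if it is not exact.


SJF order (ascending): [6, 7, 9, 10, 11]
Completion times:
  Job 1: burst=6, C=6
  Job 2: burst=7, C=13
  Job 3: burst=9, C=22
  Job 4: burst=10, C=32
  Job 5: burst=11, C=43
Average completion = 116/5 = 23.2

23.2


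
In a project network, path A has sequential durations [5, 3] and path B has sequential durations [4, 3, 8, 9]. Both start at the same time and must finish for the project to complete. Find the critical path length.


Path A total = 5 + 3 = 8
Path B total = 4 + 3 + 8 + 9 = 24
Critical path = longest path = max(8, 24) = 24

24


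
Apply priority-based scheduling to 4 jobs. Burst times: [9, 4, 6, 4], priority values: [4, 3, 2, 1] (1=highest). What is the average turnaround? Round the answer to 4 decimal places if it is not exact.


Sort by priority (ascending = highest first):
Order: [(1, 4), (2, 6), (3, 4), (4, 9)]
Completion times:
  Priority 1, burst=4, C=4
  Priority 2, burst=6, C=10
  Priority 3, burst=4, C=14
  Priority 4, burst=9, C=23
Average turnaround = 51/4 = 12.75

12.75


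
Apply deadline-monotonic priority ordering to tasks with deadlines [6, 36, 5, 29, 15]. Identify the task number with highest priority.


Sort tasks by relative deadline (ascending):
  Task 3: deadline = 5
  Task 1: deadline = 6
  Task 5: deadline = 15
  Task 4: deadline = 29
  Task 2: deadline = 36
Priority order (highest first): [3, 1, 5, 4, 2]
Highest priority task = 3

3
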